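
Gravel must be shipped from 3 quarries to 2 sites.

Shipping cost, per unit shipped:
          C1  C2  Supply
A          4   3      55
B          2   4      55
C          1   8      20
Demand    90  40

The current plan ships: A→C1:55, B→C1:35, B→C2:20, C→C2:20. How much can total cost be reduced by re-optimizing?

Current plan cost = 55·4 + 35·2 + 20·4 + 20·8 = 530.
Optimal plan:
  A→C1: 15 × 4 = 60
  A→C2: 40 × 3 = 120
  B→C1: 55 × 2 = 110
  C→C1: 20 × 1 = 20
Optimal cost = 310.
Saving = 530 − 310 = 220.

220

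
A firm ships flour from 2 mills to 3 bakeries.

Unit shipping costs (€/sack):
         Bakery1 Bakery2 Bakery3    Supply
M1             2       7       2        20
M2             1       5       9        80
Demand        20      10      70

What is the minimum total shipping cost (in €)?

560

One minimum-cost allocation:
  M1→Bakery3: 20 sacks
  M2→Bakery1: 20 sacks
  M2→Bakery2: 10 sacks
  M2→Bakery3: 50 sacks
Total cost = €560.
(Supply check: M1 ships 20; M2 ships 80.)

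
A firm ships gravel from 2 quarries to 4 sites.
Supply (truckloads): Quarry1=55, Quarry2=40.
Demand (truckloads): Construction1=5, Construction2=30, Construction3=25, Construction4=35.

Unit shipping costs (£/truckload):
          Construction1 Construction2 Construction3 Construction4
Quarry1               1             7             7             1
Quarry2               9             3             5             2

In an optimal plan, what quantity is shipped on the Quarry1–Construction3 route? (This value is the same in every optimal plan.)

15

Optimal shipments:
  Quarry1 to Construction1: 5 × £1 = £5
  Quarry1 to Construction3: 15 × £7 = £105
  Quarry1 to Construction4: 35 × £1 = £35
  Quarry2 to Construction2: 30 × £3 = £90
  Quarry2 to Construction3: 10 × £5 = £50
Total cost = £285.
So Quarry1→Construction3 carries 15 truckloads.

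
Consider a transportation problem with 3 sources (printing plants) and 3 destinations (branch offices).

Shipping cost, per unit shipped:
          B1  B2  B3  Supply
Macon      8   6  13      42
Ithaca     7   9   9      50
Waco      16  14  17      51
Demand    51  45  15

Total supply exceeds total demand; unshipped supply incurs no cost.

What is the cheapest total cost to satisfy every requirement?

One minimum-cost allocation:
  Macon to B2: 42 × 6 = 252
  Ithaca to B1: 50 × 7 = 350
  Waco to B1: 1 × 16 = 16
  Waco to B2: 3 × 14 = 42
  Waco to B3: 15 × 17 = 255
Total = 252 + 350 + 16 + 42 + 255 = 915.
(Supply check: Macon ships 42; Ithaca ships 50; Waco ships 19.)

915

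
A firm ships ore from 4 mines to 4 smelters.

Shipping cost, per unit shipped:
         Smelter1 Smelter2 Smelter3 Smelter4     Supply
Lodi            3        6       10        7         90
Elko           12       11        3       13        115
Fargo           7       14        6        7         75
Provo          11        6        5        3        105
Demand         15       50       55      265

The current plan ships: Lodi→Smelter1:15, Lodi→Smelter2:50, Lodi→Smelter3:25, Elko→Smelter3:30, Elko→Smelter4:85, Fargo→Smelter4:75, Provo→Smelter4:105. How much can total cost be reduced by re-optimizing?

375

Current plan cost = 15·3 + 50·6 + 25·10 + 30·3 + 85·13 + 75·7 + 105·3 = 2630.
Optimal plan:
  Lodi->Smelter1: 15 × 3 = 45
  Lodi->Smelter4: 75 × 7 = 525
  Elko->Smelter2: 50 × 11 = 550
  Elko->Smelter3: 55 × 3 = 165
  Elko->Smelter4: 10 × 13 = 130
  Fargo->Smelter4: 75 × 7 = 525
  Provo->Smelter4: 105 × 3 = 315
Optimal cost = 2255.
Saving = 2630 − 2255 = 375.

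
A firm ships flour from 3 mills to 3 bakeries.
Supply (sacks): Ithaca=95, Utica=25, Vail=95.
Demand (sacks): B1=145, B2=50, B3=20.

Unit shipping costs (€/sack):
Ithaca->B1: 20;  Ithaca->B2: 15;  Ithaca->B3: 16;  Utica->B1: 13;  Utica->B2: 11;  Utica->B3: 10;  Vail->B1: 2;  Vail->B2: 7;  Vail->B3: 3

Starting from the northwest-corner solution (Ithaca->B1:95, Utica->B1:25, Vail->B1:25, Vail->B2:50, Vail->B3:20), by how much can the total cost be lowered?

Current plan cost = 95·20 + 25·13 + 25·2 + 50·7 + 20·3 = €2685.
Optimal plan:
  Ithaca–B1: 25 sacks
  Ithaca–B2: 50 sacks
  Ithaca–B3: 20 sacks
  Utica–B1: 25 sacks
  Vail–B1: 95 sacks
Optimal cost = €2085.
Saving = 2685 − 2085 = €600.

600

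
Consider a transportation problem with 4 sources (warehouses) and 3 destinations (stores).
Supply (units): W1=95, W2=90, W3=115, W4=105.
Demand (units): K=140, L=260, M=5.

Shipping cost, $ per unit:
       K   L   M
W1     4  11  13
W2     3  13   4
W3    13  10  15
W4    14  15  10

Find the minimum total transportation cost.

A cheapest plan:
  W1→K: 55 units
  W1→L: 40 units
  W2→K: 85 units
  W2→M: 5 units
  W3→L: 115 units
  W4→L: 105 units
Total cost = $3660.
(Supply check: W1 ships 95; W2 ships 90; W3 ships 115; W4 ships 105.)

3660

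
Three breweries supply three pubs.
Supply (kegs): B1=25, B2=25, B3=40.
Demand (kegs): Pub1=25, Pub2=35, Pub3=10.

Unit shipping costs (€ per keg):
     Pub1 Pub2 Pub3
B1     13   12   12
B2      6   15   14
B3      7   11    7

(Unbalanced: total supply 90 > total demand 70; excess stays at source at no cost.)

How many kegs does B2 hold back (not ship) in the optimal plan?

0

An optimal plan:
  B1→Pub2: 5 kegs
  B2→Pub1: 25 kegs
  B3→Pub2: 30 kegs
  B3→Pub3: 10 kegs
Total cost = €610.
B2 ships 25 of its 25, leaving 0.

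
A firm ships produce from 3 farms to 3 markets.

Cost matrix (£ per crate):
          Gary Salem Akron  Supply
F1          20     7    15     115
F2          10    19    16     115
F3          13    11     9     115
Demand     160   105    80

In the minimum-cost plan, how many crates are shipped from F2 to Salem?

The minimum-cost plan:
  F1 to Salem: 105 crates
  F1 to Akron: 10 crates
  F2 to Gary: 115 crates
  F3 to Gary: 45 crates
  F3 to Akron: 70 crates
Total cost = £3250.
The route F2→Salem is not used.

0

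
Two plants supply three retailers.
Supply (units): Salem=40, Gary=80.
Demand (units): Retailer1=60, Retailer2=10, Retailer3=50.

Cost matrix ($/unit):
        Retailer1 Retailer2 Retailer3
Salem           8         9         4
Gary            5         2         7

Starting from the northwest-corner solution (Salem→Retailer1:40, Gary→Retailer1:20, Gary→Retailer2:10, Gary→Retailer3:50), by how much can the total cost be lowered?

Current plan cost = 40·8 + 20·5 + 10·2 + 50·7 = $790.
Optimal plan:
  Salem–Retailer3: 40 × $4 = $160
  Gary–Retailer1: 60 × $5 = $300
  Gary–Retailer2: 10 × $2 = $20
  Gary–Retailer3: 10 × $7 = $70
Optimal cost = $550.
Saving = 790 − 550 = $240.

240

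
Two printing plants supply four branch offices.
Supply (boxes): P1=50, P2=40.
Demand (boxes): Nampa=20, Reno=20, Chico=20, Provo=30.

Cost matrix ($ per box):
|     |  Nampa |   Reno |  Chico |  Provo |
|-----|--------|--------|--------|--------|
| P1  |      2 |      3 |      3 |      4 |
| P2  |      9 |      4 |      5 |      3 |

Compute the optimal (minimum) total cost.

One minimum-cost allocation:
  P1->Nampa: 20 boxes
  P1->Reno: 10 boxes
  P1->Chico: 20 boxes
  P2->Reno: 10 boxes
  P2->Provo: 30 boxes
Total cost = $260.

260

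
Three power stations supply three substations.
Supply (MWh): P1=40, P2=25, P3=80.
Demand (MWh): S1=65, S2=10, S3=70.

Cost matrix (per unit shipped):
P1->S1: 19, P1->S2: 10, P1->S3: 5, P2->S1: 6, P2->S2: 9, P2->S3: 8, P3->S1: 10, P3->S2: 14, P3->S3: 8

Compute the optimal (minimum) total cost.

1120

Optimal allocation:
  P1→S3: 40 × 5 = 200
  P2→S1: 15 × 6 = 90
  P2→S2: 10 × 9 = 90
  P3→S1: 50 × 10 = 500
  P3→S3: 30 × 8 = 240
Total = 200 + 90 + 90 + 500 + 240 = 1120.
(Supply check: P1 ships 40; P2 ships 25; P3 ships 80.)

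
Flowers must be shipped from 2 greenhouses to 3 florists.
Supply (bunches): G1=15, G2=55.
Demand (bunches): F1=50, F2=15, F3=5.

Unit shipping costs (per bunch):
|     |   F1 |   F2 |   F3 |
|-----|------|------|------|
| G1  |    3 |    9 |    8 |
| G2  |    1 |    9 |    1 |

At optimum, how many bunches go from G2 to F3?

Solving gives:
  G1->F2: 15 × 9 = 135
  G2->F1: 50 × 1 = 50
  G2->F3: 5 × 1 = 5
Total cost = 190.
So G2→F3 carries 5 bunches.

5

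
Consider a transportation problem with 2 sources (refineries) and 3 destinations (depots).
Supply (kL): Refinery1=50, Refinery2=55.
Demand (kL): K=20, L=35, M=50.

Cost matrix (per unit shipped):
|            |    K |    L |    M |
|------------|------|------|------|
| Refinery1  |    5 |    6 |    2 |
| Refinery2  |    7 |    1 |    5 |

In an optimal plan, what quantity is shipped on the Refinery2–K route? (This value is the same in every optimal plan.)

20

Optimal shipments:
  Refinery1→M: 50 kL
  Refinery2→K: 20 kL
  Refinery2→L: 35 kL
Total cost = 275.
So Refinery2→K carries 20 kL.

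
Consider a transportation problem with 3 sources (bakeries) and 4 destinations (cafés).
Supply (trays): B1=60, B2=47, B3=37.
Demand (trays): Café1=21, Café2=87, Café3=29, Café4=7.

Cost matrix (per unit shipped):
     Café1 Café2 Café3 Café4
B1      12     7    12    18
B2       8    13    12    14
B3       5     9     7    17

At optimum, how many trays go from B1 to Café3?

The minimum-cost plan:
  B1 to Café2: 60 trays
  B2 to Café1: 21 trays
  B2 to Café2: 19 trays
  B2 to Café4: 7 trays
  B3 to Café2: 8 trays
  B3 to Café3: 29 trays
Total cost = 1208.
The route B1→Café3 is not used.

0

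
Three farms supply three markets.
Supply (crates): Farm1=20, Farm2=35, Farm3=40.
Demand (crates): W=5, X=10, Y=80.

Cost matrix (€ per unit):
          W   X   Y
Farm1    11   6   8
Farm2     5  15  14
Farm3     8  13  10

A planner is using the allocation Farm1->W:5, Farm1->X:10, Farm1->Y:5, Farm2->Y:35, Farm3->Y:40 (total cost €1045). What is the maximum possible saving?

Current plan cost = 5·11 + 10·6 + 5·8 + 35·14 + 40·10 = €1045.
Optimal plan:
  Farm1 to X: 10 crates
  Farm1 to Y: 10 crates
  Farm2 to W: 5 crates
  Farm2 to Y: 30 crates
  Farm3 to Y: 40 crates
Optimal cost = €985.
Saving = 1045 − 985 = €60.

60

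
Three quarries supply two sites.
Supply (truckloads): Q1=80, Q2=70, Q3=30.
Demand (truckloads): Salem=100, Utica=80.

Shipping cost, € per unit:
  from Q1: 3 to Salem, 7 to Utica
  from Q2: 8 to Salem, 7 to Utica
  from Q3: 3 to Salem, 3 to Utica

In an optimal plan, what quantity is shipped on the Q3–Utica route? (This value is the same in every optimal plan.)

Optimal shipments:
  Q1 to Salem: 80 × €3 = €240
  Q2 to Utica: 70 × €7 = €490
  Q3 to Salem: 20 × €3 = €60
  Q3 to Utica: 10 × €3 = €30
Total cost = €820.
So Q3→Utica carries 10 truckloads.

10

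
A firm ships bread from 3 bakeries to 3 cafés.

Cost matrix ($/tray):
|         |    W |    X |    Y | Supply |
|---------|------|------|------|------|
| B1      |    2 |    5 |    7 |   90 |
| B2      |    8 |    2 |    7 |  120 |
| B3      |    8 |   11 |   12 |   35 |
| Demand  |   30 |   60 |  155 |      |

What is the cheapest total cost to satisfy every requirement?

1440

An optimal shipping plan:
  B1->W: 30 × $2 = $60
  B1->Y: 60 × $7 = $420
  B2->X: 60 × $2 = $120
  B2->Y: 60 × $7 = $420
  B3->Y: 35 × $12 = $420
Total = 60 + 420 + 120 + 420 + 420 = $1440.
(Supply check: B1 ships 90; B2 ships 120; B3 ships 35.)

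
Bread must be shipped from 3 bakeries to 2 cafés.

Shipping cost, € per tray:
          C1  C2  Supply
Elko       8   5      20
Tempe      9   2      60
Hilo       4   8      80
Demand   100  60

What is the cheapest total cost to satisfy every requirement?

One minimum-cost allocation:
  Elko to C1: 20 × €8 = €160
  Tempe to C2: 60 × €2 = €120
  Hilo to C1: 80 × €4 = €320
Total = 160 + 120 + 320 = €600.

600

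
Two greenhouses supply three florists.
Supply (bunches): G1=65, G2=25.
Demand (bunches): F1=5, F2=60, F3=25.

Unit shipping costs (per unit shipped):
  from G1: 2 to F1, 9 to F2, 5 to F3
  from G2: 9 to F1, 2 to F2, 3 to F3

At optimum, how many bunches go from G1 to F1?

Optimal shipments:
  G1->F1: 5 × 2 = 10
  G1->F2: 35 × 9 = 315
  G1->F3: 25 × 5 = 125
  G2->F2: 25 × 2 = 50
Total cost = 500.
So G1→F1 carries 5 bunches.

5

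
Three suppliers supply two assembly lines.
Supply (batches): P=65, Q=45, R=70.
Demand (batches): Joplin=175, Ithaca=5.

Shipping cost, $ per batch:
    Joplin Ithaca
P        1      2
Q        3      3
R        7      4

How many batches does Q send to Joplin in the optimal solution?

45

The minimum-cost plan:
  P to Joplin: 65 × $1 = $65
  Q to Joplin: 45 × $3 = $135
  R to Joplin: 65 × $7 = $455
  R to Ithaca: 5 × $4 = $20
Total cost = $675.
So Q→Joplin carries 45 batches.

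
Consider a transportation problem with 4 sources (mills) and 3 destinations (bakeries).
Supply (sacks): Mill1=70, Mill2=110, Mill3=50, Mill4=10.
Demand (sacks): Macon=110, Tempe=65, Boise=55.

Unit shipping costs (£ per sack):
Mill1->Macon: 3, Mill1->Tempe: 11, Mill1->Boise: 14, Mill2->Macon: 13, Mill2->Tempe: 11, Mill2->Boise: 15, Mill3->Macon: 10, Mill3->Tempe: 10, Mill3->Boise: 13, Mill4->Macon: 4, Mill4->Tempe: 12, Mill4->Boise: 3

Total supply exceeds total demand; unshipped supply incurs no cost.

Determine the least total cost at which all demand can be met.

Optimal allocation:
  Mill1→Macon: 70 × £3 = £210
  Mill2→Tempe: 65 × £11 = £715
  Mill2→Boise: 35 × £15 = £525
  Mill3→Macon: 40 × £10 = £400
  Mill3→Boise: 10 × £13 = £130
  Mill4→Boise: 10 × £3 = £30
Total = 210 + 715 + 525 + 400 + 130 + 30 = £2010.
(Supply check: Mill1 ships 70; Mill2 ships 100; Mill3 ships 50; Mill4 ships 10.)

2010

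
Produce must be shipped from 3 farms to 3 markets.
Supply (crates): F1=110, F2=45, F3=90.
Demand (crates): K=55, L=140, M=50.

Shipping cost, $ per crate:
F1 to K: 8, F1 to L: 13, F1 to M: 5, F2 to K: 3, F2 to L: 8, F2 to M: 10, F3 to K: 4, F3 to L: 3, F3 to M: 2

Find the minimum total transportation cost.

1385

A cheapest plan:
  F1->K: 10 crates
  F1->L: 50 crates
  F1->M: 50 crates
  F2->K: 45 crates
  F3->L: 90 crates
Total cost = $1385.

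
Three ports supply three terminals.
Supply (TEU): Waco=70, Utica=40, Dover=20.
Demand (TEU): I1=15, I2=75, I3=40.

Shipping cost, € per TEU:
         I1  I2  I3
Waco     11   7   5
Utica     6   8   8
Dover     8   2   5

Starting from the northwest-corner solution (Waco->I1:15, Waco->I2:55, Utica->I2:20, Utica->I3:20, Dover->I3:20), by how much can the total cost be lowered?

230

Current plan cost = 15·11 + 55·7 + 20·8 + 20·8 + 20·5 = €970.
Optimal plan:
  Waco to I2: 30 × €7 = €210
  Waco to I3: 40 × €5 = €200
  Utica to I1: 15 × €6 = €90
  Utica to I2: 25 × €8 = €200
  Dover to I2: 20 × €2 = €40
Optimal cost = €740.
Saving = 970 − 740 = €230.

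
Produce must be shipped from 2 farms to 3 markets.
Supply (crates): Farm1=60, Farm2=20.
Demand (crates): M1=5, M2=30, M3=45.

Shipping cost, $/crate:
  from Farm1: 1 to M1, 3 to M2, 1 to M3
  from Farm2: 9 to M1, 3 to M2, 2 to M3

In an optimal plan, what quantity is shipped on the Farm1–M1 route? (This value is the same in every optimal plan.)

5

Optimal shipments:
  Farm1→M1: 5 crates
  Farm1→M2: 10 crates
  Farm1→M3: 45 crates
  Farm2→M2: 20 crates
Total cost = $140.
So Farm1→M1 carries 5 crates.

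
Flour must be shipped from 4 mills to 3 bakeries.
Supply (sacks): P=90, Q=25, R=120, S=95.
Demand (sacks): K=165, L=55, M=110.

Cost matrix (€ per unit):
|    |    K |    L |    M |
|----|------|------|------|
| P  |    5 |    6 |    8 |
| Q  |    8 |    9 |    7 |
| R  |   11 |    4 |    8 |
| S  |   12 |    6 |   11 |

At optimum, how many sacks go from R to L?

10

Solving gives:
  P->K: 90 × €5 = €450
  Q->K: 25 × €8 = €200
  R->L: 10 × €4 = €40
  R->M: 110 × €8 = €880
  S->K: 50 × €12 = €600
  S->L: 45 × €6 = €270
Total cost = €2440.
So R→L carries 10 sacks.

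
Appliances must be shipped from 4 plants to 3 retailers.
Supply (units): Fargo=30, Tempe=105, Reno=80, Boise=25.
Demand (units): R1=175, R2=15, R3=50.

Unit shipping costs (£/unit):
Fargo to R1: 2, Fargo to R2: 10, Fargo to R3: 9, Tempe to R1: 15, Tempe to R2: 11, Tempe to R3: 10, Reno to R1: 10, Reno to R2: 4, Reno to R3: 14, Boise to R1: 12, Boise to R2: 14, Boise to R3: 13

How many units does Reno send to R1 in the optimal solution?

65

Optimal shipments:
  Fargo->R1: 30 × £2 = £60
  Tempe->R1: 55 × £15 = £825
  Tempe->R3: 50 × £10 = £500
  Reno->R1: 65 × £10 = £650
  Reno->R2: 15 × £4 = £60
  Boise->R1: 25 × £12 = £300
Total cost = £2395.
So Reno→R1 carries 65 units.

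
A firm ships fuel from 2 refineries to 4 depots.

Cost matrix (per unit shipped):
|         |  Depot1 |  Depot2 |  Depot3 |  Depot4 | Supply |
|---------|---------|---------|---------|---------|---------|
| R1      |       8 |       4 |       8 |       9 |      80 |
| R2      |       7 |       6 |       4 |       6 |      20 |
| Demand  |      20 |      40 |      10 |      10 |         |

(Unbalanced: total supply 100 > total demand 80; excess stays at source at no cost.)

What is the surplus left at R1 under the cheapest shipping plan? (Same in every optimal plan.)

20

An optimal plan:
  R1 to Depot1: 20 × 8 = 160
  R1 to Depot2: 40 × 4 = 160
  R2 to Depot3: 10 × 4 = 40
  R2 to Depot4: 10 × 6 = 60
Total cost = 420.
R1 ships 60 of its 80, leaving 20.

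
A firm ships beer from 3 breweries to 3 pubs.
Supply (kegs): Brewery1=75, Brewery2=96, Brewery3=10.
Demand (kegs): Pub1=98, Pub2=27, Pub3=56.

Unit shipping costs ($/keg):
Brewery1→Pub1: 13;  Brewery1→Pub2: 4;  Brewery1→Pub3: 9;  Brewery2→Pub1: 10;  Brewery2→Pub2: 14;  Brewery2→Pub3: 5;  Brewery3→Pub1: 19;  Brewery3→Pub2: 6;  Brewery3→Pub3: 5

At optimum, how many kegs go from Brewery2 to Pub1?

The minimum-cost plan:
  Brewery1→Pub1: 48 × $13 = $624
  Brewery1→Pub2: 27 × $4 = $108
  Brewery2→Pub1: 50 × $10 = $500
  Brewery2→Pub3: 46 × $5 = $230
  Brewery3→Pub3: 10 × $5 = $50
Total cost = $1512.
So Brewery2→Pub1 carries 50 kegs.

50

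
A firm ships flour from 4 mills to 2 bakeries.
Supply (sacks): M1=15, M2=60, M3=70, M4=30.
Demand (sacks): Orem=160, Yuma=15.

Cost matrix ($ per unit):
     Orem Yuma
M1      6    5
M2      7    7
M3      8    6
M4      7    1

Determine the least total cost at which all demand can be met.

An optimal shipping plan:
  M1→Orem: 15 × $6 = $90
  M2→Orem: 60 × $7 = $420
  M3→Orem: 70 × $8 = $560
  M4→Orem: 15 × $7 = $105
  M4→Yuma: 15 × $1 = $15
Total = 90 + 420 + 560 + 105 + 15 = $1190.
(Supply check: M1 ships 15; M2 ships 60; M3 ships 70; M4 ships 30.)

1190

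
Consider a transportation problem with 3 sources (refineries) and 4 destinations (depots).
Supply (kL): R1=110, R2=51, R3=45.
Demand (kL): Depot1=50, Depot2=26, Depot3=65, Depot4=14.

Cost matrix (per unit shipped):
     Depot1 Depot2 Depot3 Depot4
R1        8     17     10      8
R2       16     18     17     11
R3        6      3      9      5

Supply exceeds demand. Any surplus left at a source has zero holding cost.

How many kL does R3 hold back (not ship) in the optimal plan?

Minimum-cost shipments:
  R1→Depot1: 45 × 8 = 360
  R1→Depot3: 65 × 10 = 650
  R3→Depot1: 5 × 6 = 30
  R3→Depot2: 26 × 3 = 78
  R3→Depot4: 14 × 5 = 70
Total cost = 1188.
R3 ships 45 of its 45, leaving 0.

0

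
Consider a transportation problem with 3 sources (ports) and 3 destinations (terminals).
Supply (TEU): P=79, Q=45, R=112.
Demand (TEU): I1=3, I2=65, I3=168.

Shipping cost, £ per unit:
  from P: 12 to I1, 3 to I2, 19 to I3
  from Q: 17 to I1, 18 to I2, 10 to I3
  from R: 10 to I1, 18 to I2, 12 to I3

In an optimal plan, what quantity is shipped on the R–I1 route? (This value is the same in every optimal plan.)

Solving gives:
  P->I1: 3 × £12 = £36
  P->I2: 65 × £3 = £195
  P->I3: 11 × £19 = £209
  Q->I3: 45 × £10 = £450
  R->I3: 112 × £12 = £1344
Total cost = £2234.
The route R→I1 is not used.

0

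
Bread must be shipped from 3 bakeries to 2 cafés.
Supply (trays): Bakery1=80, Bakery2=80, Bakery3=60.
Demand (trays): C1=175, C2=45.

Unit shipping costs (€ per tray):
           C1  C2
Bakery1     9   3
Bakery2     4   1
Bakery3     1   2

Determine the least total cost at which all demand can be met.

Optimal allocation:
  Bakery1–C1: 35 × €9 = €315
  Bakery1–C2: 45 × €3 = €135
  Bakery2–C1: 80 × €4 = €320
  Bakery3–C1: 60 × €1 = €60
Total = 315 + 135 + 320 + 60 = €830.

830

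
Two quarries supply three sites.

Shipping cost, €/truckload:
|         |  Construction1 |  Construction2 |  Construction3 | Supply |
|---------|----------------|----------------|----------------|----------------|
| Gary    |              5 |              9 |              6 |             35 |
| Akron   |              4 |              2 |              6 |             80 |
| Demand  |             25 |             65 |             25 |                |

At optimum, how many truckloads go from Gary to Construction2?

The minimum-cost plan:
  Gary–Construction1: 10 × €5 = €50
  Gary–Construction3: 25 × €6 = €150
  Akron–Construction1: 15 × €4 = €60
  Akron–Construction2: 65 × €2 = €130
Total cost = €390.
The route Gary→Construction2 is not used.

0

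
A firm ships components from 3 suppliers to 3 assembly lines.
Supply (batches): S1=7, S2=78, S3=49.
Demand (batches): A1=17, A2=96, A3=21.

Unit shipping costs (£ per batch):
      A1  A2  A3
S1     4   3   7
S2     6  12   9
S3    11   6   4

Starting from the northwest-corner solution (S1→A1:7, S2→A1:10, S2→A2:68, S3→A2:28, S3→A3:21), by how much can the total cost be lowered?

Current plan cost = 7·4 + 10·6 + 68·12 + 28·6 + 21·4 = £1156.
Optimal plan:
  S1→A2: 7 × £3 = £21
  S2→A1: 17 × £6 = £102
  S2→A2: 40 × £12 = £480
  S2→A3: 21 × £9 = £189
  S3→A2: 49 × £6 = £294
Optimal cost = £1086.
Saving = 1156 − 1086 = £70.

70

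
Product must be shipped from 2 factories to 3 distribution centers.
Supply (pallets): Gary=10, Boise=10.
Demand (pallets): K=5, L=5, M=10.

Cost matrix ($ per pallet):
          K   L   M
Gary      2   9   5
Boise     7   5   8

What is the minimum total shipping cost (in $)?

100

An optimal shipping plan:
  Gary->K: 5 × $2 = $10
  Gary->M: 5 × $5 = $25
  Boise->L: 5 × $5 = $25
  Boise->M: 5 × $8 = $40
Total = 10 + 25 + 25 + 40 = $100.
(Supply check: Gary ships 10; Boise ships 10.)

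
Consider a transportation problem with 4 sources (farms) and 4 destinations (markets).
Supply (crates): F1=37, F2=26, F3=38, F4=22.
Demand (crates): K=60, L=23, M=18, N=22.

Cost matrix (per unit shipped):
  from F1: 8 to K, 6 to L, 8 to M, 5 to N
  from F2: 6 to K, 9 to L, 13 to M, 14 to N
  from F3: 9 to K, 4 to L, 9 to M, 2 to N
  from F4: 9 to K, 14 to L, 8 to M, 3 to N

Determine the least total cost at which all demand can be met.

Optimal allocation:
  F1→K: 34 crates
  F1→M: 3 crates
  F2→K: 26 crates
  F3→L: 23 crates
  F3→N: 15 crates
  F4→M: 15 crates
  F4→N: 7 crates
Total cost = 715.

715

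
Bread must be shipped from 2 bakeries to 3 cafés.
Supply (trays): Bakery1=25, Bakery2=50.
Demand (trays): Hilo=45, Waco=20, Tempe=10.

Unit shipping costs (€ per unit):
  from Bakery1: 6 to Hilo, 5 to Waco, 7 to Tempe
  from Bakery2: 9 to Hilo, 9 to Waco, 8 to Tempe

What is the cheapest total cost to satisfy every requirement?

570

One minimum-cost allocation:
  Bakery1–Hilo: 5 × €6 = €30
  Bakery1–Waco: 20 × €5 = €100
  Bakery2–Hilo: 40 × €9 = €360
  Bakery2–Tempe: 10 × €8 = €80
Total = 30 + 100 + 360 + 80 = €570.
(Supply check: Bakery1 ships 25; Bakery2 ships 50.)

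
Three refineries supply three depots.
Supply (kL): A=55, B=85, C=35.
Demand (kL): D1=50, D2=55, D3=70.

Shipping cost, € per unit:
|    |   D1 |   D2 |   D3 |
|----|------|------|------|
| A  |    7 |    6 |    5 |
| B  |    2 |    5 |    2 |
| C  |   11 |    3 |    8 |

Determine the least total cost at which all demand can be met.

570

Optimal allocation:
  A->D2: 20 × €6 = €120
  A->D3: 35 × €5 = €175
  B->D1: 50 × €2 = €100
  B->D3: 35 × €2 = €70
  C->D2: 35 × €3 = €105
Total = 120 + 175 + 100 + 70 + 105 = €570.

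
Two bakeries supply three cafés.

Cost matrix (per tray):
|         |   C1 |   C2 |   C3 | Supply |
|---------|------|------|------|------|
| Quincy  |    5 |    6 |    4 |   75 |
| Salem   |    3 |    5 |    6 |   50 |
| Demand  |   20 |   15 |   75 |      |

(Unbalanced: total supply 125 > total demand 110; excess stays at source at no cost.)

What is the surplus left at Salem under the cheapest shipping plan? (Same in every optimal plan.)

Minimum-cost shipments:
  Quincy–C3: 75 trays
  Salem–C1: 20 trays
  Salem–C2: 15 trays
Total cost = 435.
Salem ships 35 of its 50, leaving 15.

15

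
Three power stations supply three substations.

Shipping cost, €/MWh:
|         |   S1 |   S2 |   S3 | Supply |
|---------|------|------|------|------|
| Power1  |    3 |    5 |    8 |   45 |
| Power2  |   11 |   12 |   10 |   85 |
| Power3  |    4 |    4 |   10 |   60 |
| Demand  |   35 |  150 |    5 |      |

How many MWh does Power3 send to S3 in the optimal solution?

0

The minimum-cost plan:
  Power1→S1: 35 × €3 = €105
  Power1→S2: 10 × €5 = €50
  Power2→S2: 80 × €12 = €960
  Power2→S3: 5 × €10 = €50
  Power3→S2: 60 × €4 = €240
Total cost = €1405.
The route Power3→S3 is not used.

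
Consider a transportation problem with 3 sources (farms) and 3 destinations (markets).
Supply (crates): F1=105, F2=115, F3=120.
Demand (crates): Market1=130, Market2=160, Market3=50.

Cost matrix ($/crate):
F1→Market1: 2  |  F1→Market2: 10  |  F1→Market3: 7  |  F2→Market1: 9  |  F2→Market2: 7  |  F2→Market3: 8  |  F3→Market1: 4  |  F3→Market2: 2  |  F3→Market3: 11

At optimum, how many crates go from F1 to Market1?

The minimum-cost plan:
  F1–Market1: 105 × $2 = $210
  F2–Market1: 25 × $9 = $225
  F2–Market2: 40 × $7 = $280
  F2–Market3: 50 × $8 = $400
  F3–Market2: 120 × $2 = $240
Total cost = $1355.
So F1→Market1 carries 105 crates.

105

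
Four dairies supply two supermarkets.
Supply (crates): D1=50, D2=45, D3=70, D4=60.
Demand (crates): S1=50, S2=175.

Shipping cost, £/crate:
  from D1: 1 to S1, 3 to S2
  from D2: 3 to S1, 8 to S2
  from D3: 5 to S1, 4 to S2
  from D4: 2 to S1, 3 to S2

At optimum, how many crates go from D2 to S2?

0

Optimal shipments:
  D1–S1: 5 × £1 = £5
  D1–S2: 45 × £3 = £135
  D2–S1: 45 × £3 = £135
  D3–S2: 70 × £4 = £280
  D4–S2: 60 × £3 = £180
Total cost = £735.
The route D2→S2 is not used.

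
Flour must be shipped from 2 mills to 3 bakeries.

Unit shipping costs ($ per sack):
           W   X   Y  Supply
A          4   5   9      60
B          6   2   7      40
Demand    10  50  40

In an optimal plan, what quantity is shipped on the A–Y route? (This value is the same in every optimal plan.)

40

Optimal shipments:
  A–W: 10 × $4 = $40
  A–X: 10 × $5 = $50
  A–Y: 40 × $9 = $360
  B–X: 40 × $2 = $80
Total cost = $530.
So A→Y carries 40 sacks.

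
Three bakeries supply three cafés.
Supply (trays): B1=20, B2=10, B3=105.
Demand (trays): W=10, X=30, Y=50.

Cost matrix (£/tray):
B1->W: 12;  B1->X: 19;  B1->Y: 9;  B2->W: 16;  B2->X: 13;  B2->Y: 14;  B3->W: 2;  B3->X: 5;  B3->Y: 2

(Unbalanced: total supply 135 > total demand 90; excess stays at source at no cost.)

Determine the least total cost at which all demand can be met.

270

Optimal allocation:
  B3–W: 10 × £2 = £20
  B3–X: 30 × £5 = £150
  B3–Y: 50 × £2 = £100
Total = 20 + 150 + 100 = £270.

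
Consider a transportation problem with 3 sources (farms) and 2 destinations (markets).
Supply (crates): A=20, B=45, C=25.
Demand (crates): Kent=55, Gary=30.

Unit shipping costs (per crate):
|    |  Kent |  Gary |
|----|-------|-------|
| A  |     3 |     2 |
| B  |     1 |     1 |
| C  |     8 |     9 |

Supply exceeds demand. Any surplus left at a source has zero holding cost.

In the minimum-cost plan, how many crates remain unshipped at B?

An optimal plan:
  A->Gary: 20 × 2 = 40
  B->Kent: 35 × 1 = 35
  B->Gary: 10 × 1 = 10
  C->Kent: 20 × 8 = 160
Total cost = 245.
B ships 45 of its 45, leaving 0.

0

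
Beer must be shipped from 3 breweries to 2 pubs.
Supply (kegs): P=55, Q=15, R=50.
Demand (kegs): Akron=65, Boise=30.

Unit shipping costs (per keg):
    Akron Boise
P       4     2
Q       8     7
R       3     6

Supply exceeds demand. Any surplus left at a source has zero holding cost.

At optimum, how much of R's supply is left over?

0

An optimal plan:
  P–Akron: 15 × 4 = 60
  P–Boise: 30 × 2 = 60
  R–Akron: 50 × 3 = 150
Total cost = 270.
R ships 50 of its 50, leaving 0.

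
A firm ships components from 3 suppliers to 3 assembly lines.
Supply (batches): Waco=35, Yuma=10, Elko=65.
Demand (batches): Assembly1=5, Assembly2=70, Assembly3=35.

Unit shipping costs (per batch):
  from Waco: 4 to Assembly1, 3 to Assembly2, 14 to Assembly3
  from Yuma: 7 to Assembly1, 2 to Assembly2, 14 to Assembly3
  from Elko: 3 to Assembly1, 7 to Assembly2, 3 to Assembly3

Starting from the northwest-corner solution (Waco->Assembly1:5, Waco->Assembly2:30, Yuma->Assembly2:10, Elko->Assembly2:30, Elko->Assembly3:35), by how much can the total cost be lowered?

25

Current plan cost = 5·4 + 30·3 + 10·2 + 30·7 + 35·3 = 445.
Optimal plan:
  Waco→Assembly2: 35 × 3 = 105
  Yuma→Assembly2: 10 × 2 = 20
  Elko→Assembly1: 5 × 3 = 15
  Elko→Assembly2: 25 × 7 = 175
  Elko→Assembly3: 35 × 3 = 105
Optimal cost = 420.
Saving = 445 − 420 = 25.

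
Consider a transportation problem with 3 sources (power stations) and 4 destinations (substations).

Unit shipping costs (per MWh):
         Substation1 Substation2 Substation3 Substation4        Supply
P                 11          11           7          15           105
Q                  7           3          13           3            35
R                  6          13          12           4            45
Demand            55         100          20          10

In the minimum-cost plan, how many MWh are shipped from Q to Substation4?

Optimal shipments:
  P→Substation1: 20 MWh
  P→Substation2: 65 MWh
  P→Substation3: 20 MWh
  Q→Substation2: 35 MWh
  R→Substation1: 35 MWh
  R→Substation4: 10 MWh
Total cost = 1430.
The route Q→Substation4 is not used.

0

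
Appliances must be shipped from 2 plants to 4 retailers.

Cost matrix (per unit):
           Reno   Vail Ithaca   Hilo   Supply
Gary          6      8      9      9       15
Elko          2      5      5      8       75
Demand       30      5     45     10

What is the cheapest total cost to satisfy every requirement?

A cheapest plan:
  Gary→Vail: 5 units
  Gary→Hilo: 10 units
  Elko→Reno: 30 units
  Elko→Ithaca: 45 units
Total cost = 415.
(Supply check: Gary ships 15; Elko ships 75.)

415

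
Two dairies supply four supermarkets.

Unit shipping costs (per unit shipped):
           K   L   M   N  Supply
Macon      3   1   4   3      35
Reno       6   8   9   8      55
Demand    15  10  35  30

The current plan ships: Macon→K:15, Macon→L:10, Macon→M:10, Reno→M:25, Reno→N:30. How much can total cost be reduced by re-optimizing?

Current plan cost = 15·3 + 10·1 + 10·4 + 25·9 + 30·8 = 560.
Optimal plan:
  Macon→L: 10 crates
  Macon→M: 25 crates
  Reno→K: 15 crates
  Reno→M: 10 crates
  Reno→N: 30 crates
Optimal cost = 530.
Saving = 560 − 530 = 30.

30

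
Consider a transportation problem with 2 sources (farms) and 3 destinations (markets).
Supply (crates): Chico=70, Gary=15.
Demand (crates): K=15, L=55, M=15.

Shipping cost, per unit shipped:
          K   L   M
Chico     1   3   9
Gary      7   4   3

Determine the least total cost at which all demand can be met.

225

A cheapest plan:
  Chico–K: 15 × 1 = 15
  Chico–L: 55 × 3 = 165
  Gary–M: 15 × 3 = 45
Total = 15 + 165 + 45 = 225.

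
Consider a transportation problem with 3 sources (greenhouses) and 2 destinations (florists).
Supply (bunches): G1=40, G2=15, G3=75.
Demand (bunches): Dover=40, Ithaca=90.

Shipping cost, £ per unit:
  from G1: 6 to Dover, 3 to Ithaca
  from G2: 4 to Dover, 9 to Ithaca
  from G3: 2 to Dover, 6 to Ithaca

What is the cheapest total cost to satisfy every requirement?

530

An optimal shipping plan:
  G1->Ithaca: 40 × £3 = £120
  G2->Dover: 15 × £4 = £60
  G3->Dover: 25 × £2 = £50
  G3->Ithaca: 50 × £6 = £300
Total = 120 + 60 + 50 + 300 = £530.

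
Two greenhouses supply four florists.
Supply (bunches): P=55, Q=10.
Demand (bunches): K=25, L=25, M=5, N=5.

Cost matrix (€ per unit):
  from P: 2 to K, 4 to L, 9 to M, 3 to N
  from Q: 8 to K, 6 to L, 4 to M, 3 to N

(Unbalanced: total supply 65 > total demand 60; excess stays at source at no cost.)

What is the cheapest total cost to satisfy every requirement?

Optimal allocation:
  P to K: 25 × €2 = €50
  P to L: 25 × €4 = €100
  P to N: 5 × €3 = €15
  Q to M: 5 × €4 = €20
Total = 50 + 100 + 15 + 20 = €185.

185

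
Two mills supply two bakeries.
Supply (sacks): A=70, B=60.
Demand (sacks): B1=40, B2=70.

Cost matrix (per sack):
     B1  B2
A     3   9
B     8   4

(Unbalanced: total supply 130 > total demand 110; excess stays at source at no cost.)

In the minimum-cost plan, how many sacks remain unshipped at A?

An optimal plan:
  A–B1: 40 × 3 = 120
  A–B2: 10 × 9 = 90
  B–B2: 60 × 4 = 240
Total cost = 450.
A ships 50 of its 70, leaving 20.

20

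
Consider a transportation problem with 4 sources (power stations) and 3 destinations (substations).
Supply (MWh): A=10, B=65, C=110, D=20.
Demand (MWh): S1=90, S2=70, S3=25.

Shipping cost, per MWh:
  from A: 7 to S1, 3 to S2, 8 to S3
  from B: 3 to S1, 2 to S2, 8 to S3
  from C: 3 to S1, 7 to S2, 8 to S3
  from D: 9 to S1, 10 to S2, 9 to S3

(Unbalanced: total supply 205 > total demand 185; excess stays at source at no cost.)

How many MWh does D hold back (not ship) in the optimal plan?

20

An optimal plan:
  A→S2: 5 × 3 = 15
  A→S3: 5 × 8 = 40
  B→S2: 65 × 2 = 130
  C→S1: 90 × 3 = 270
  C→S3: 20 × 8 = 160
Total cost = 615.
D ships 0 of its 20, leaving 20.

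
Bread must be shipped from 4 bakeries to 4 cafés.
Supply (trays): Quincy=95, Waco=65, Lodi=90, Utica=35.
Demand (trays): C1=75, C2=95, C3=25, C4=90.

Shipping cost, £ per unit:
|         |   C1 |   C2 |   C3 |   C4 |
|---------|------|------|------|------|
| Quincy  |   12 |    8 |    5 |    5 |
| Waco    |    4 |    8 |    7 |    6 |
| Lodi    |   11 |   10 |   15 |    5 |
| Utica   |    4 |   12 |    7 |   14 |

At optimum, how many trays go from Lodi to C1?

0

Solving gives:
  Quincy→C2: 70 × £8 = £560
  Quincy→C3: 25 × £5 = £125
  Waco→C1: 40 × £4 = £160
  Waco→C2: 25 × £8 = £200
  Lodi→C4: 90 × £5 = £450
  Utica→C1: 35 × £4 = £140
Total cost = £1635.
The route Lodi→C1 is not used.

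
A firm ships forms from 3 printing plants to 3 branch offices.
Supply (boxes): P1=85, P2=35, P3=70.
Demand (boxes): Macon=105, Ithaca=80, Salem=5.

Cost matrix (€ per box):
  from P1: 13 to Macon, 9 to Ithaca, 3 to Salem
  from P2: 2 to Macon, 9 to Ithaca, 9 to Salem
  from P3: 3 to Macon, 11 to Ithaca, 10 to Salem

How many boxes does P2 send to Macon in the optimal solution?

Solving gives:
  P1→Ithaca: 80 × €9 = €720
  P1→Salem: 5 × €3 = €15
  P2→Macon: 35 × €2 = €70
  P3→Macon: 70 × €3 = €210
Total cost = €1015.
So P2→Macon carries 35 boxes.

35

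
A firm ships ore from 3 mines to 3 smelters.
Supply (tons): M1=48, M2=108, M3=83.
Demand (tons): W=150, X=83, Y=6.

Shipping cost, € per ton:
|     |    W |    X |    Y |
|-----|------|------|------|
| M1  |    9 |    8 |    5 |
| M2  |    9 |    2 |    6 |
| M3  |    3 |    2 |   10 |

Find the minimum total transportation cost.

A cheapest plan:
  M1->W: 42 × €9 = €378
  M1->Y: 6 × €5 = €30
  M2->W: 25 × €9 = €225
  M2->X: 83 × €2 = €166
  M3->W: 83 × €3 = €249
Total = 378 + 30 + 225 + 166 + 249 = €1048.
(Supply check: M1 ships 48; M2 ships 108; M3 ships 83.)

1048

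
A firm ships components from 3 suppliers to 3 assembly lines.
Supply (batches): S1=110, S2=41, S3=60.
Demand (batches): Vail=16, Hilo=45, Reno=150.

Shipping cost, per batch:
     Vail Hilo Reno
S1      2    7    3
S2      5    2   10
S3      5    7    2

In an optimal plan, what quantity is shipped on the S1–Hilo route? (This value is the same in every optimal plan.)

4

Solving gives:
  S1->Vail: 16 batches
  S1->Hilo: 4 batches
  S1->Reno: 90 batches
  S2->Hilo: 41 batches
  S3->Reno: 60 batches
Total cost = 532.
So S1→Hilo carries 4 batches.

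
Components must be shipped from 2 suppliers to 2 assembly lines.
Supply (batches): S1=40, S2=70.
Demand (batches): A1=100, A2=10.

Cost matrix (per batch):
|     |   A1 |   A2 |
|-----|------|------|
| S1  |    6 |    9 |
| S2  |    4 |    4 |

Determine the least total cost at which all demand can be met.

An optimal shipping plan:
  S1–A1: 40 × 6 = 240
  S2–A1: 60 × 4 = 240
  S2–A2: 10 × 4 = 40
Total = 240 + 240 + 40 = 520.

520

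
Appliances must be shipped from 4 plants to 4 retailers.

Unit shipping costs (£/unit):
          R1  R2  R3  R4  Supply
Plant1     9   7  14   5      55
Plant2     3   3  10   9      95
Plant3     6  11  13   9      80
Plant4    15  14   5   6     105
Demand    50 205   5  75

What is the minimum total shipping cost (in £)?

2125

A cheapest plan:
  Plant1->R2: 55 units
  Plant2->R2: 95 units
  Plant3->R1: 50 units
  Plant3->R2: 30 units
  Plant4->R2: 25 units
  Plant4->R3: 5 units
  Plant4->R4: 75 units
Total cost = £2125.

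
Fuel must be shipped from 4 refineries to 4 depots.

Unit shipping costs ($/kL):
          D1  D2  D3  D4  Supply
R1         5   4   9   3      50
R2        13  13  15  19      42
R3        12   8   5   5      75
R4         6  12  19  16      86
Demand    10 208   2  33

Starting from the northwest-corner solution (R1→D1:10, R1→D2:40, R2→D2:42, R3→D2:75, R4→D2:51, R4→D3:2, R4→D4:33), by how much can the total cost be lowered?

Current plan cost = 10·5 + 40·4 + 42·13 + 75·8 + 51·12 + 2·19 + 33·16 = $2534.
Optimal plan:
  R1–D2: 50 × $4 = $200
  R2–D2: 42 × $13 = $546
  R3–D2: 40 × $8 = $320
  R3–D3: 2 × $5 = $10
  R3–D4: 33 × $5 = $165
  R4–D1: 10 × $6 = $60
  R4–D2: 76 × $12 = $912
Optimal cost = $2213.
Saving = 2534 − 2213 = $321.

321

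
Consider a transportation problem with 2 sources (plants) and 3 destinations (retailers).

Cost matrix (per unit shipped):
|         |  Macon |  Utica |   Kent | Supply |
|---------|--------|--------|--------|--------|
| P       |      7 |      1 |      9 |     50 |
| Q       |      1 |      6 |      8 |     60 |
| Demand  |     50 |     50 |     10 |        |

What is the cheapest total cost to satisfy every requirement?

180

One minimum-cost allocation:
  P->Utica: 50 × 1 = 50
  Q->Macon: 50 × 1 = 50
  Q->Kent: 10 × 8 = 80
Total = 50 + 50 + 80 = 180.
(Supply check: P ships 50; Q ships 60.)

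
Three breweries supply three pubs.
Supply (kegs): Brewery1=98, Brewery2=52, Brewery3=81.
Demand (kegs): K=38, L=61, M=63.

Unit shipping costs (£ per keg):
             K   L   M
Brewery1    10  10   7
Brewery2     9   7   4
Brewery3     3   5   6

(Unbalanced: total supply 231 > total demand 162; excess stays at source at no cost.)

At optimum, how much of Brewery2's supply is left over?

0

Minimum-cost shipments:
  Brewery1->L: 18 × £10 = £180
  Brewery1->M: 11 × £7 = £77
  Brewery2->M: 52 × £4 = £208
  Brewery3->K: 38 × £3 = £114
  Brewery3->L: 43 × £5 = £215
Total cost = £794.
Brewery2 ships 52 of its 52, leaving 0.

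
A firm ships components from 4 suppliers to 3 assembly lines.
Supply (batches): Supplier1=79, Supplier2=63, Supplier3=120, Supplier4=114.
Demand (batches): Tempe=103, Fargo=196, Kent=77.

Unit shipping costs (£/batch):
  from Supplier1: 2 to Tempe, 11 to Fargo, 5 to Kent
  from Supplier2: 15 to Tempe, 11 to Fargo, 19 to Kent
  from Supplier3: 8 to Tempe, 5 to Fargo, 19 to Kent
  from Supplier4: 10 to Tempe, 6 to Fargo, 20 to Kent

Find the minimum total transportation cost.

2669

Optimal allocation:
  Supplier1 to Tempe: 2 × £2 = £4
  Supplier1 to Kent: 77 × £5 = £385
  Supplier2 to Fargo: 63 × £11 = £693
  Supplier3 to Tempe: 101 × £8 = £808
  Supplier3 to Fargo: 19 × £5 = £95
  Supplier4 to Fargo: 114 × £6 = £684
Total = 4 + 385 + 693 + 808 + 95 + 684 = £2669.
(Supply check: Supplier1 ships 79; Supplier2 ships 63; Supplier3 ships 120; Supplier4 ships 114.)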